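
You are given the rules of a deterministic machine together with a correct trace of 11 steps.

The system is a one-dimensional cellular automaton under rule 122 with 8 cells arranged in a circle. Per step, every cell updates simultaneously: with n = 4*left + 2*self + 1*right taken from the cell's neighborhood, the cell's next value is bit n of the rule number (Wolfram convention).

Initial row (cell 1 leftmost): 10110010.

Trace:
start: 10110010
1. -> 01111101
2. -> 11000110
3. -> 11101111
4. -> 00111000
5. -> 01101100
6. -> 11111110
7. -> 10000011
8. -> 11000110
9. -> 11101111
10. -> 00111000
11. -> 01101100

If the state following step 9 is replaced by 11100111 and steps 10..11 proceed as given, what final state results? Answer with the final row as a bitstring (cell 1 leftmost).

01100110

state after step 9 := 11100111
10. -> 00111100
11. -> 01100110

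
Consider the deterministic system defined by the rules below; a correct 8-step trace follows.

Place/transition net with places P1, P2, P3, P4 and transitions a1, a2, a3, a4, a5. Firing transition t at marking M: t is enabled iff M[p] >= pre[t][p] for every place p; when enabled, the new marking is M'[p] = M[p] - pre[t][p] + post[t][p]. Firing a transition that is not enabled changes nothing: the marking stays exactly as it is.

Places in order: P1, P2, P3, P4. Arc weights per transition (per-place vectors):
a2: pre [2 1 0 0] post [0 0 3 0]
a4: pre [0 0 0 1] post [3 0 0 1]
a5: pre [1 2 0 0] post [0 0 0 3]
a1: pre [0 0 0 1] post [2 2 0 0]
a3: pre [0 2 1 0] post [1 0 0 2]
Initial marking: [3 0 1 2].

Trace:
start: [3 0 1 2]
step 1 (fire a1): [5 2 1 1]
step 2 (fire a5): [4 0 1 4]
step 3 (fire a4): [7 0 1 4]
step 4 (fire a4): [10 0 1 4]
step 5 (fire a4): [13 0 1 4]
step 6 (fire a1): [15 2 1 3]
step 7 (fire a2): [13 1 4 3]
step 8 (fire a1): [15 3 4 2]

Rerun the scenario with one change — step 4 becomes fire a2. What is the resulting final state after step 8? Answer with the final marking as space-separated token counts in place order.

12 3 4 2

(re-executing from step 4 with the substitution; state before step 4: [7 0 1 4])
step 4 (fire a2): [7 0 1 4]
step 5 (fire a4): [10 0 1 4]
step 6 (fire a1): [12 2 1 3]
step 7 (fire a2): [10 1 4 3]
step 8 (fire a1): [12 3 4 2]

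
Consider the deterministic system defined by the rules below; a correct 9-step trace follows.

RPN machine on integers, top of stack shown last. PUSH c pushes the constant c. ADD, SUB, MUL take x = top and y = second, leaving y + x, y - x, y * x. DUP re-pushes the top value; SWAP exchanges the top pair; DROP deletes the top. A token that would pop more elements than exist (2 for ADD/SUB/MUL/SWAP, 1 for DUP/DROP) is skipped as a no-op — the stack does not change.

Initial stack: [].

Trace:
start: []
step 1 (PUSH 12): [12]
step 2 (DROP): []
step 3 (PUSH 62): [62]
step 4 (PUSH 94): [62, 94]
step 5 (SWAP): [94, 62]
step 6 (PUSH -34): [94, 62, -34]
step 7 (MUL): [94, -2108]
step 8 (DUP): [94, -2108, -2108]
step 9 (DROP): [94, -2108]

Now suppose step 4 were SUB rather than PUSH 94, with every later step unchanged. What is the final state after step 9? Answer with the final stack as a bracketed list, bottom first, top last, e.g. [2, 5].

(re-executing from step 4 with the substitution; state before step 4: [62])
step 4 (SUB): [62]
step 5 (SWAP): [62]
step 6 (PUSH -34): [62, -34]
step 7 (MUL): [-2108]
step 8 (DUP): [-2108, -2108]
step 9 (DROP): [-2108]

[-2108]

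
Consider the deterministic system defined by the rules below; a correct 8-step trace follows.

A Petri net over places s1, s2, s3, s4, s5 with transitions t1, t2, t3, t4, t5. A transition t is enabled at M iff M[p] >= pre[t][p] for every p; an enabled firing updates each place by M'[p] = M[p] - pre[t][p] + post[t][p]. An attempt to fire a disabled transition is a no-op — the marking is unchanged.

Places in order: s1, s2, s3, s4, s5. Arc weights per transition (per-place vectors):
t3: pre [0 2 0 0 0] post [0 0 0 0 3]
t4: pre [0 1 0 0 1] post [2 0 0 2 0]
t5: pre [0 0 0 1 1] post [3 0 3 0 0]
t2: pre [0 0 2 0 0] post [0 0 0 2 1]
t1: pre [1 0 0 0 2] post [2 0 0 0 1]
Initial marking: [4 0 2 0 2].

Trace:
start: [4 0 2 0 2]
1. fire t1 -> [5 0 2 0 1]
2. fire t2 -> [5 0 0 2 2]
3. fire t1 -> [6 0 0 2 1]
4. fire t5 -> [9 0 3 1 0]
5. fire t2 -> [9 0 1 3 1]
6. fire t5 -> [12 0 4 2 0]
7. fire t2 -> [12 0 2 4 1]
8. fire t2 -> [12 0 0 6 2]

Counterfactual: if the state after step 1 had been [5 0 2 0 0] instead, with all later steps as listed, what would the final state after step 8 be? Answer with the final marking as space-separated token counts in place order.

11 0 0 6 2

state after step 1 := [5 0 2 0 0]
2. fire t2 -> [5 0 0 2 1]
3. fire t1 -> [5 0 0 2 1]
4. fire t5 -> [8 0 3 1 0]
5. fire t2 -> [8 0 1 3 1]
6. fire t5 -> [11 0 4 2 0]
7. fire t2 -> [11 0 2 4 1]
8. fire t2 -> [11 0 0 6 2]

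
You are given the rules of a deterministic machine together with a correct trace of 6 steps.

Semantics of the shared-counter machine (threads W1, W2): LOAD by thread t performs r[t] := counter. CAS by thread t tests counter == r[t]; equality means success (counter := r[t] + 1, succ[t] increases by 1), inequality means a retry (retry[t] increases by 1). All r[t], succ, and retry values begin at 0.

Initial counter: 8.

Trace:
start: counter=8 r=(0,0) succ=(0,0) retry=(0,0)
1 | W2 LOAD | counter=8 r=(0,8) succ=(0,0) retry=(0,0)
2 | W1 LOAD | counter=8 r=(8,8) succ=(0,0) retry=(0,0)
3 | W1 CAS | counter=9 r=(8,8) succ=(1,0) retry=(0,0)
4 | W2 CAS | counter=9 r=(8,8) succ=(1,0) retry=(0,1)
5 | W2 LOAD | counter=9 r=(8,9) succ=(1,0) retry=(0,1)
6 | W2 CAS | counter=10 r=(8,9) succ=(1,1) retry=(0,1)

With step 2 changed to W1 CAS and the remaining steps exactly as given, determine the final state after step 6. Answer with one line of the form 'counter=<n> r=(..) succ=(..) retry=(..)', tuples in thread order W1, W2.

counter=10 r=(0,9) succ=(0,2) retry=(2,0)

(re-executing from step 2 with the substitution; state before step 2: counter=8 r=(0,8) succ=(0,0) retry=(0,0))
2 | W1 CAS | counter=8 r=(0,8) succ=(0,0) retry=(1,0)
3 | W1 CAS | counter=8 r=(0,8) succ=(0,0) retry=(2,0)
4 | W2 CAS | counter=9 r=(0,8) succ=(0,1) retry=(2,0)
5 | W2 LOAD | counter=9 r=(0,9) succ=(0,1) retry=(2,0)
6 | W2 CAS | counter=10 r=(0,9) succ=(0,2) retry=(2,0)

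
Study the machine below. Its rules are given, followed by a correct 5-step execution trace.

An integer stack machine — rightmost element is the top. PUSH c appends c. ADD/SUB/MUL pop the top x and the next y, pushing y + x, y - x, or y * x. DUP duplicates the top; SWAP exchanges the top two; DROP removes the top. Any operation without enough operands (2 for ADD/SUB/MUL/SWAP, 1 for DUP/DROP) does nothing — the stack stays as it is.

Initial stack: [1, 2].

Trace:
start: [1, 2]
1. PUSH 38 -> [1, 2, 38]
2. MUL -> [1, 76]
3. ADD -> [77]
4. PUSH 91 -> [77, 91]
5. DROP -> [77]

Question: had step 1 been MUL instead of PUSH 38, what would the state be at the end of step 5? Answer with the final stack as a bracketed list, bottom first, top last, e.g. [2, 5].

(re-executing from step 1 with the substitution; state before step 1: [1, 2])
1. MUL -> [2]
2. MUL -> [2]
3. ADD -> [2]
4. PUSH 91 -> [2, 91]
5. DROP -> [2]

[2]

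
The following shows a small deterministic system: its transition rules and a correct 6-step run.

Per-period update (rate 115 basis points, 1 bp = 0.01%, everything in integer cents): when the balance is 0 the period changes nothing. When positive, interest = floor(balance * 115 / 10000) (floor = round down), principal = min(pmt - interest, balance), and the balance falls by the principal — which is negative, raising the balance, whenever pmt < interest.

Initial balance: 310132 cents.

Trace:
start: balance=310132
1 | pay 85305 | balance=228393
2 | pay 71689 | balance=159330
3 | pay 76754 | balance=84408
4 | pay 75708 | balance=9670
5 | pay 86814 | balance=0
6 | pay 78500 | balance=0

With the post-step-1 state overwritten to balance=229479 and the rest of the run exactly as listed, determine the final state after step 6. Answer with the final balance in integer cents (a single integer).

0

state after step 1 := balance=229479
2 | pay 71689 | balance=160429
3 | pay 76754 | balance=85519
4 | pay 75708 | balance=10794
5 | pay 86814 | balance=0
6 | pay 78500 | balance=0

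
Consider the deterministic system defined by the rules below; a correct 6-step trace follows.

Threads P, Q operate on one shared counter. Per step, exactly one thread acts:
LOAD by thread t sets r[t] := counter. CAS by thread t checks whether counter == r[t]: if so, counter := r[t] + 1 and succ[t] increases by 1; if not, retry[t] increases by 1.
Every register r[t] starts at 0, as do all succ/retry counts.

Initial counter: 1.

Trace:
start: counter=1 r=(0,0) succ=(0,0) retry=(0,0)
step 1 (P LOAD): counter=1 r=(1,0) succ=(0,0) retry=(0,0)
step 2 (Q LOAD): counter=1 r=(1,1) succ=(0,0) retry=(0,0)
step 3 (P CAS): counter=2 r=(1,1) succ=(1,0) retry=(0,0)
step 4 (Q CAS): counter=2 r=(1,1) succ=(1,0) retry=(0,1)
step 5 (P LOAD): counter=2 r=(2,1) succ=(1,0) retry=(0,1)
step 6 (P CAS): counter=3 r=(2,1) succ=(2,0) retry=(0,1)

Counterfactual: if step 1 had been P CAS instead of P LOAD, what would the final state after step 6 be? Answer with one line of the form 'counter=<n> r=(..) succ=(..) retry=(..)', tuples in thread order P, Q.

(re-executing from step 1 with the substitution; state before step 1: counter=1 r=(0,0) succ=(0,0) retry=(0,0))
step 1 (P CAS): counter=1 r=(0,0) succ=(0,0) retry=(1,0)
step 2 (Q LOAD): counter=1 r=(0,1) succ=(0,0) retry=(1,0)
step 3 (P CAS): counter=1 r=(0,1) succ=(0,0) retry=(2,0)
step 4 (Q CAS): counter=2 r=(0,1) succ=(0,1) retry=(2,0)
step 5 (P LOAD): counter=2 r=(2,1) succ=(0,1) retry=(2,0)
step 6 (P CAS): counter=3 r=(2,1) succ=(1,1) retry=(2,0)

counter=3 r=(2,1) succ=(1,1) retry=(2,0)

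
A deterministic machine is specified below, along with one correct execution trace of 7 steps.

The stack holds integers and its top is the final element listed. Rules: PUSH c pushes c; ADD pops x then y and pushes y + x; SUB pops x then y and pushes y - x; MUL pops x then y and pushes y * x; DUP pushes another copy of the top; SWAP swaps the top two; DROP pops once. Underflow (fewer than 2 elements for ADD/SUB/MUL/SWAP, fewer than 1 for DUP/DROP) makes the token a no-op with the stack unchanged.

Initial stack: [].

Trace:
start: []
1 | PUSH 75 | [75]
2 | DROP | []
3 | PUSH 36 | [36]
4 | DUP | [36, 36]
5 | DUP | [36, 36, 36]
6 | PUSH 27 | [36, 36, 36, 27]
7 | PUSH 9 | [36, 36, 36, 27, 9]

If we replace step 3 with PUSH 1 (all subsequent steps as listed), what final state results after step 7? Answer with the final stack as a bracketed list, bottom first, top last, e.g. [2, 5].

[1, 1, 1, 27, 9]

(re-executing from step 3 with the substitution; state before step 3: [])
3 | PUSH 1 | [1]
4 | DUP | [1, 1]
5 | DUP | [1, 1, 1]
6 | PUSH 27 | [1, 1, 1, 27]
7 | PUSH 9 | [1, 1, 1, 27, 9]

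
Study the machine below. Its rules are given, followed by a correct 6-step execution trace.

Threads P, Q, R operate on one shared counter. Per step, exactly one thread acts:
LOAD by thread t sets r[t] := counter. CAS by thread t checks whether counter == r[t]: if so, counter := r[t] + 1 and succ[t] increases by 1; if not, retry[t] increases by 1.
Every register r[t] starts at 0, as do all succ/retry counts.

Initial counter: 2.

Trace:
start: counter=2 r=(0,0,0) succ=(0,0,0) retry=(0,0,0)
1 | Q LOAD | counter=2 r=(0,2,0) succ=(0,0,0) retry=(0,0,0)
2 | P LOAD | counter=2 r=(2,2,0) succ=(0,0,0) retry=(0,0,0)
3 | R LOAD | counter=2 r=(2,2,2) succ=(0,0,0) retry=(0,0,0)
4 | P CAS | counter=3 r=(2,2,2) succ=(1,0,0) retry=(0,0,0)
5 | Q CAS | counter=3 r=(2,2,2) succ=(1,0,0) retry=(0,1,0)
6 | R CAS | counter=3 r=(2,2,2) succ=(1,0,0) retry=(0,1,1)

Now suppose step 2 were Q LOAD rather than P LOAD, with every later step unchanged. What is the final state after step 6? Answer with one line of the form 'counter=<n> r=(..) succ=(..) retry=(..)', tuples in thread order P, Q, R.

counter=3 r=(0,2,2) succ=(0,1,0) retry=(1,0,1)

(re-executing from step 2 with the substitution; state before step 2: counter=2 r=(0,2,0) succ=(0,0,0) retry=(0,0,0))
2 | Q LOAD | counter=2 r=(0,2,0) succ=(0,0,0) retry=(0,0,0)
3 | R LOAD | counter=2 r=(0,2,2) succ=(0,0,0) retry=(0,0,0)
4 | P CAS | counter=2 r=(0,2,2) succ=(0,0,0) retry=(1,0,0)
5 | Q CAS | counter=3 r=(0,2,2) succ=(0,1,0) retry=(1,0,0)
6 | R CAS | counter=3 r=(0,2,2) succ=(0,1,0) retry=(1,0,1)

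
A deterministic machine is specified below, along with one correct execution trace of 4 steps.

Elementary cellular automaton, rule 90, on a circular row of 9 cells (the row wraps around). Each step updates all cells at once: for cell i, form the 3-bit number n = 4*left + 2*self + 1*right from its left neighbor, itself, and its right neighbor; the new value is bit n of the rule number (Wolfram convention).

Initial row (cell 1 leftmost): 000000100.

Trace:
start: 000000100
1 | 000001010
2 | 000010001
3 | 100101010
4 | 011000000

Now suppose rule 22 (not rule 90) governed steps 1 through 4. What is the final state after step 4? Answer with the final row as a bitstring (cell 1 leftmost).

011000000

(re-executing steps 1..4 under rule 22; state before step 1: 000000100)
1 | 000001110
2 | 000010001
3 | 100111011
4 | 011000000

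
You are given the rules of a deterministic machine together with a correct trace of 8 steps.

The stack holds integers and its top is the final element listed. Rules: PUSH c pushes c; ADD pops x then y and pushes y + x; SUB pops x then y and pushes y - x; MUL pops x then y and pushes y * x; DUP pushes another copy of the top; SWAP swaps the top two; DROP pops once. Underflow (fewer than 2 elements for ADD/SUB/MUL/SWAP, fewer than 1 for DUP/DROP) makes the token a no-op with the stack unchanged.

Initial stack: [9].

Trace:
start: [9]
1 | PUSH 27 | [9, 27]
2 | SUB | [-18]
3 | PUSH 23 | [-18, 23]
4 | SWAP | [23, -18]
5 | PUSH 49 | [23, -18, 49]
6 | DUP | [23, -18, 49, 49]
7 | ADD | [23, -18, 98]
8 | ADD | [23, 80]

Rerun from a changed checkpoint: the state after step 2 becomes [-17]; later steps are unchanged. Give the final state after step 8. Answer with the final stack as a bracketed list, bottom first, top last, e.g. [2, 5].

[23, 81]

state after step 2 := [-17]
3 | PUSH 23 | [-17, 23]
4 | SWAP | [23, -17]
5 | PUSH 49 | [23, -17, 49]
6 | DUP | [23, -17, 49, 49]
7 | ADD | [23, -17, 98]
8 | ADD | [23, 81]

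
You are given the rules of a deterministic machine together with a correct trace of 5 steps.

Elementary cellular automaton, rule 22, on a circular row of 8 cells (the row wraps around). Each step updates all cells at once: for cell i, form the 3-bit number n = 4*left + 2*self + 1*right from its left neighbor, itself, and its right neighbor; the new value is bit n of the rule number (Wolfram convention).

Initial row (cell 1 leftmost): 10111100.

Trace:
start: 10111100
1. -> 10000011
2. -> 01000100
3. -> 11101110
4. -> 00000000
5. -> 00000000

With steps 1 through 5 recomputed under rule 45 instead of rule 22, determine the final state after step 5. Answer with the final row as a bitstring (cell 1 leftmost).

(re-executing steps 1..5 under rule 45; state before step 1: 10111100)
1. -> 11100000
2. -> 10001110
3. -> 10101001
4. -> 01111001
5. -> 11000001

11000001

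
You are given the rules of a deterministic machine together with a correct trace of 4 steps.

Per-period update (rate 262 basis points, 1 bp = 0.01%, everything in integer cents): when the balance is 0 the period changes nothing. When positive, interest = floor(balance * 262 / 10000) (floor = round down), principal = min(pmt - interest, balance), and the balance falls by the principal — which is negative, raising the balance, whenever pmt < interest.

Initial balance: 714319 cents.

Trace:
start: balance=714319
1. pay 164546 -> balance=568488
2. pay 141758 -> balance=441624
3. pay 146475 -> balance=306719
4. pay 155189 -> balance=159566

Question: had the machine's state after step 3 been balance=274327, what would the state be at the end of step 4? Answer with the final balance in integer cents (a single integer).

state after step 3 := balance=274327
4. pay 155189 -> balance=126325

126325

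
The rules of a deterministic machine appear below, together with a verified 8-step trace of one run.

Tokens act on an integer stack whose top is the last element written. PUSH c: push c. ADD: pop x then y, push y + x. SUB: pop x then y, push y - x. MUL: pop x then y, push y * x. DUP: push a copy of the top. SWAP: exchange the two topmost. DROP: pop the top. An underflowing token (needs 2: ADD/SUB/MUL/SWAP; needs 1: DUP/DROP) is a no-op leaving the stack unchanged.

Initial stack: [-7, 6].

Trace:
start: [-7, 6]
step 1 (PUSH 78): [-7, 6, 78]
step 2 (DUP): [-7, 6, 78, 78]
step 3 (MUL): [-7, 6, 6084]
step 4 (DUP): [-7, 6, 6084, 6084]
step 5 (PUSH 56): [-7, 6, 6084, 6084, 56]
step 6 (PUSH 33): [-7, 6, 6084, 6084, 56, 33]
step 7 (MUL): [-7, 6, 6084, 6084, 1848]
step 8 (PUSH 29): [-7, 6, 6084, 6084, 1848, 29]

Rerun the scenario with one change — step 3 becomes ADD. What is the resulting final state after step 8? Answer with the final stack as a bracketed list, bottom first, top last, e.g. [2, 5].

(re-executing from step 3 with the substitution; state before step 3: [-7, 6, 78, 78])
step 3 (ADD): [-7, 6, 156]
step 4 (DUP): [-7, 6, 156, 156]
step 5 (PUSH 56): [-7, 6, 156, 156, 56]
step 6 (PUSH 33): [-7, 6, 156, 156, 56, 33]
step 7 (MUL): [-7, 6, 156, 156, 1848]
step 8 (PUSH 29): [-7, 6, 156, 156, 1848, 29]

[-7, 6, 156, 156, 1848, 29]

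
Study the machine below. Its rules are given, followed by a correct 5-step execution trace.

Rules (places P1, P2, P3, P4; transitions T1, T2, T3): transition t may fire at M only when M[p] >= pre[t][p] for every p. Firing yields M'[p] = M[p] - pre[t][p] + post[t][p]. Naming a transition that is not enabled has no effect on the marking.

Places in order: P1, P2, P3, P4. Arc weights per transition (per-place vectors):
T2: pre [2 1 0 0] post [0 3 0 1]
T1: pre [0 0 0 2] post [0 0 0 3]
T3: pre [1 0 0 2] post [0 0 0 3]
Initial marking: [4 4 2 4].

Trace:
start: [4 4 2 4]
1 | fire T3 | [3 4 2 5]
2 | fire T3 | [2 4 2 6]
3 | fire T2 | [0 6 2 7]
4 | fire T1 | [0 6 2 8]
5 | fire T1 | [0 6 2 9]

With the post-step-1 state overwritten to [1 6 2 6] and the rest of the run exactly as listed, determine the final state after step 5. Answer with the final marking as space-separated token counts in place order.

state after step 1 := [1 6 2 6]
2 | fire T3 | [0 6 2 7]
3 | fire T2 | [0 6 2 7]
4 | fire T1 | [0 6 2 8]
5 | fire T1 | [0 6 2 9]

0 6 2 9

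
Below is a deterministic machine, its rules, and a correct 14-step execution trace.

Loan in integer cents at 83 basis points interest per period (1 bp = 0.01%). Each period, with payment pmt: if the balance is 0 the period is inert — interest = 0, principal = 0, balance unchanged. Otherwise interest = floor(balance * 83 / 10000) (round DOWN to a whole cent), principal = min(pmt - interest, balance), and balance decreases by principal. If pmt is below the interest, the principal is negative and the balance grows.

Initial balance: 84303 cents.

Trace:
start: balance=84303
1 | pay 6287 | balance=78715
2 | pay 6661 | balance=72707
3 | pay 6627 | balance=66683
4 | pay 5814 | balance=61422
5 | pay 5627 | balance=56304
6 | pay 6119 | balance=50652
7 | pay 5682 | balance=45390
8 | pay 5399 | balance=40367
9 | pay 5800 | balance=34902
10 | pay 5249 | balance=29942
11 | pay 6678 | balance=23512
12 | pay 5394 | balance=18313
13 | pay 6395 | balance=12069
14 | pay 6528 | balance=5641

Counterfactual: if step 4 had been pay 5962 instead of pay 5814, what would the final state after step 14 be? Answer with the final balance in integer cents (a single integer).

5480

(re-executing from step 4 with the substitution; state before step 4: balance=66683)
4 | pay 5962 | balance=61274
5 | pay 5627 | balance=56155
6 | pay 6119 | balance=50502
7 | pay 5682 | balance=45239
8 | pay 5399 | balance=40215
9 | pay 5800 | balance=34748
10 | pay 5249 | balance=29787
11 | pay 6678 | balance=23356
12 | pay 5394 | balance=18155
13 | pay 6395 | balance=11910
14 | pay 6528 | balance=5480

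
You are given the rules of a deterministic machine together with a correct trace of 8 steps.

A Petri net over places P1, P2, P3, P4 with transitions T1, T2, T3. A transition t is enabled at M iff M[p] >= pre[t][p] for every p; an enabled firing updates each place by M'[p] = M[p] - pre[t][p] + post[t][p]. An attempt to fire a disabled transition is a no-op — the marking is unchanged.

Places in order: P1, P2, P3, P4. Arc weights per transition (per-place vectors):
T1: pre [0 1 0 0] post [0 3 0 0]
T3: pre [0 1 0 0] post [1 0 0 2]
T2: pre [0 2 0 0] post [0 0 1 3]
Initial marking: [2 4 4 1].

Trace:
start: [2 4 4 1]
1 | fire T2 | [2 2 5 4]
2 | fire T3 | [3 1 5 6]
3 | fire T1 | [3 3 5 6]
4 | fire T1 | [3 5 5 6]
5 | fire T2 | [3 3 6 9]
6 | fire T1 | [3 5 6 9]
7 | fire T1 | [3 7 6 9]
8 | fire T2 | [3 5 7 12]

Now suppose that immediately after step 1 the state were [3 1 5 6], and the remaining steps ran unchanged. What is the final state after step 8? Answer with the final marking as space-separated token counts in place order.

4 0 5 8

state after step 1 := [3 1 5 6]
2 | fire T3 | [4 0 5 8]
3 | fire T1 | [4 0 5 8]
4 | fire T1 | [4 0 5 8]
5 | fire T2 | [4 0 5 8]
6 | fire T1 | [4 0 5 8]
7 | fire T1 | [4 0 5 8]
8 | fire T2 | [4 0 5 8]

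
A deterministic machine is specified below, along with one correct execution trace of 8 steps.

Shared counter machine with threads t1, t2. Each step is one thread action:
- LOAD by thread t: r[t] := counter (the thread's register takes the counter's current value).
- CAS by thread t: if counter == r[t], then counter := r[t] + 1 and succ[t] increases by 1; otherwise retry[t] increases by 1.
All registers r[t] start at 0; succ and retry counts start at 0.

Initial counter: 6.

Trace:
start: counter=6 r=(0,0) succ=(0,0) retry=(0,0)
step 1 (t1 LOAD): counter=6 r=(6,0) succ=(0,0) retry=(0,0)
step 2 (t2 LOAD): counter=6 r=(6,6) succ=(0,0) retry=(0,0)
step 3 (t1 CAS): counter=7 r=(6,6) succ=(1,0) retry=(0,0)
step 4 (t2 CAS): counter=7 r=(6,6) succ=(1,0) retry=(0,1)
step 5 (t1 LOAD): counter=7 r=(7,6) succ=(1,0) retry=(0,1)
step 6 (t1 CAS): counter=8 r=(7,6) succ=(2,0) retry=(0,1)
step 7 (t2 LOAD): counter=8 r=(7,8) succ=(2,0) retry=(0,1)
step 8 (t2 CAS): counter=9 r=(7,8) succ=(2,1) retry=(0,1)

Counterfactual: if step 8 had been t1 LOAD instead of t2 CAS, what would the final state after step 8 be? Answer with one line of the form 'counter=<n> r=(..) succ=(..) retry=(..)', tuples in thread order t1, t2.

(re-executing from step 8 with the substitution; state before step 8: counter=8 r=(7,8) succ=(2,0) retry=(0,1))
step 8 (t1 LOAD): counter=8 r=(8,8) succ=(2,0) retry=(0,1)

counter=8 r=(8,8) succ=(2,0) retry=(0,1)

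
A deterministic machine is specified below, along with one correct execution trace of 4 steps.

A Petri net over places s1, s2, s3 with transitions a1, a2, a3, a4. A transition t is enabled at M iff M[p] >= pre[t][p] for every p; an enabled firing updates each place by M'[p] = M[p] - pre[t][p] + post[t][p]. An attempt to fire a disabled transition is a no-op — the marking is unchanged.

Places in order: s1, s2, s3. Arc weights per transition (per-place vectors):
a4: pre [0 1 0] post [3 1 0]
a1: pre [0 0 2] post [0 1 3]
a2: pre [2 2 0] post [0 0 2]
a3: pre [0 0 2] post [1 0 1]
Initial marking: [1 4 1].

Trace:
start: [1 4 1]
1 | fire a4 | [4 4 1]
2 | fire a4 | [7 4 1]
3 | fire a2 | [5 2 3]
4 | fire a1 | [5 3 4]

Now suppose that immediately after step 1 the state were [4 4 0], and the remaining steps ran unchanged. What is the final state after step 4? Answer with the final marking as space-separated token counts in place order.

5 3 3

state after step 1 := [4 4 0]
2 | fire a4 | [7 4 0]
3 | fire a2 | [5 2 2]
4 | fire a1 | [5 3 3]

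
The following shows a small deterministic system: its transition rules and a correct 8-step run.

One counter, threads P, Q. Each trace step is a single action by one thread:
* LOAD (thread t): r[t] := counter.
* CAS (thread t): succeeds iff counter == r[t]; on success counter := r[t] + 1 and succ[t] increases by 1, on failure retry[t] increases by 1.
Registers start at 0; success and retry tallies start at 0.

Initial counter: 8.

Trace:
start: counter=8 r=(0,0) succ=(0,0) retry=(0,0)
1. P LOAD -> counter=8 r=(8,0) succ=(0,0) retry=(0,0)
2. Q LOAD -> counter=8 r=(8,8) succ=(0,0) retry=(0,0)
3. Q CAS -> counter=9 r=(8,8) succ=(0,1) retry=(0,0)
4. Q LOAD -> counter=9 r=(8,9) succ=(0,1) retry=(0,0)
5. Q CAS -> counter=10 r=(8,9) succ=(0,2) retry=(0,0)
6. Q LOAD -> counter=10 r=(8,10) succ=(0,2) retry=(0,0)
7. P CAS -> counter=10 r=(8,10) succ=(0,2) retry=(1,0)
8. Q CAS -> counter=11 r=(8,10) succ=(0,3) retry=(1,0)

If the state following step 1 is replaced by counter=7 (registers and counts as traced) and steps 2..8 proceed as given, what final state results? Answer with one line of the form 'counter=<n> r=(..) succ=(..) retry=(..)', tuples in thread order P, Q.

counter=10 r=(8,9) succ=(0,3) retry=(1,0)

state after step 1 := counter=7 r=(8,0) succ=(0,0) retry=(0,0)
2. Q LOAD -> counter=7 r=(8,7) succ=(0,0) retry=(0,0)
3. Q CAS -> counter=8 r=(8,7) succ=(0,1) retry=(0,0)
4. Q LOAD -> counter=8 r=(8,8) succ=(0,1) retry=(0,0)
5. Q CAS -> counter=9 r=(8,8) succ=(0,2) retry=(0,0)
6. Q LOAD -> counter=9 r=(8,9) succ=(0,2) retry=(0,0)
7. P CAS -> counter=9 r=(8,9) succ=(0,2) retry=(1,0)
8. Q CAS -> counter=10 r=(8,9) succ=(0,3) retry=(1,0)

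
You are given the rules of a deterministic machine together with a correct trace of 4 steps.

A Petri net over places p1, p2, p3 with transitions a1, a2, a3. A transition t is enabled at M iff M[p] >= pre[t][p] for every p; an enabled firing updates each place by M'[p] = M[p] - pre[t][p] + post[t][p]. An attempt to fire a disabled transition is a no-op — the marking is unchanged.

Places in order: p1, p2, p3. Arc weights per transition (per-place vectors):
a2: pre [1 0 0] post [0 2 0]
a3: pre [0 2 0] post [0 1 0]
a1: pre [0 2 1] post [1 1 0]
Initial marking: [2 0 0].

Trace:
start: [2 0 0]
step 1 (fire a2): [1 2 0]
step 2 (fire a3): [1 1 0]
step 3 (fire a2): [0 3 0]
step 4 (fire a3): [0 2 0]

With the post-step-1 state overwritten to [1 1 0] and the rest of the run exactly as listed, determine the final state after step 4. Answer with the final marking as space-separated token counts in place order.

0 2 0

state after step 1 := [1 1 0]
step 2 (fire a3): [1 1 0]
step 3 (fire a2): [0 3 0]
step 4 (fire a3): [0 2 0]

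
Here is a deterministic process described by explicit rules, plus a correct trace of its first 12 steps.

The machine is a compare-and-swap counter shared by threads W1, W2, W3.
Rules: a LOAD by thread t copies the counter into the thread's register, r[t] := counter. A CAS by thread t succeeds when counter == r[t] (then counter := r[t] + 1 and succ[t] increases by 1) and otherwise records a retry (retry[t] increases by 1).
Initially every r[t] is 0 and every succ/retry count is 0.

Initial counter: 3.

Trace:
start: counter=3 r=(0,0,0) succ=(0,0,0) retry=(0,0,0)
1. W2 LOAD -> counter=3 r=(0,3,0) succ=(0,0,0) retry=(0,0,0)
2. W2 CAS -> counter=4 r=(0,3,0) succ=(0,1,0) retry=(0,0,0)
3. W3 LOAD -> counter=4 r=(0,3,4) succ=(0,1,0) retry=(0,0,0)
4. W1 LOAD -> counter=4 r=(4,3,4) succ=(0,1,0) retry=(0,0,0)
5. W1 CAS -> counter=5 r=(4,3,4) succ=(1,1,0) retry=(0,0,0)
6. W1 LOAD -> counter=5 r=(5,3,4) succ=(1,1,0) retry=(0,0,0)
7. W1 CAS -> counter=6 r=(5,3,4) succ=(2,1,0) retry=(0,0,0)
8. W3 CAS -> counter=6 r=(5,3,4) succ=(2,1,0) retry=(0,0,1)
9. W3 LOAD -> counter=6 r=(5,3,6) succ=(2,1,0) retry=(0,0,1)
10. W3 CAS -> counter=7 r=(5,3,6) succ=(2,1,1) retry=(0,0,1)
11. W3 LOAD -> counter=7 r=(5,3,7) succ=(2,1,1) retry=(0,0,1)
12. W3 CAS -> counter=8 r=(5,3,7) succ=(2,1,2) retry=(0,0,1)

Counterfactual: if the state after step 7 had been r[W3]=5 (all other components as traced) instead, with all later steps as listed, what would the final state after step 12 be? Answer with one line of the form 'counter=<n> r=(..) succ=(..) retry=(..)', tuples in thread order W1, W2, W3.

counter=8 r=(5,3,7) succ=(2,1,2) retry=(0,0,1)

state after step 7 := counter=6 r=(5,3,5) succ=(2,1,0) retry=(0,0,0)
8. W3 CAS -> counter=6 r=(5,3,5) succ=(2,1,0) retry=(0,0,1)
9. W3 LOAD -> counter=6 r=(5,3,6) succ=(2,1,0) retry=(0,0,1)
10. W3 CAS -> counter=7 r=(5,3,6) succ=(2,1,1) retry=(0,0,1)
11. W3 LOAD -> counter=7 r=(5,3,7) succ=(2,1,1) retry=(0,0,1)
12. W3 CAS -> counter=8 r=(5,3,7) succ=(2,1,2) retry=(0,0,1)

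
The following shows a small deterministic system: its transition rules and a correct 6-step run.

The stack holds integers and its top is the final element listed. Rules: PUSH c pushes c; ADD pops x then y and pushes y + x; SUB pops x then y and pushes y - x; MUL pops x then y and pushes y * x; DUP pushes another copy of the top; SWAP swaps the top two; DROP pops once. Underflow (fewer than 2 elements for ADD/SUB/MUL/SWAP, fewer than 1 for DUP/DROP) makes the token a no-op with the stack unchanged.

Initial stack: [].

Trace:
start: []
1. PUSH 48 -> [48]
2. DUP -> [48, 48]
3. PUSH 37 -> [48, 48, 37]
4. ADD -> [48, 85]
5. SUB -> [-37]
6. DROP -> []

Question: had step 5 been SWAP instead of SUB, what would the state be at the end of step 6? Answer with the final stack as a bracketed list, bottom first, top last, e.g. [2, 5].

[85]

(re-executing from step 5 with the substitution; state before step 5: [48, 85])
5. SWAP -> [85, 48]
6. DROP -> [85]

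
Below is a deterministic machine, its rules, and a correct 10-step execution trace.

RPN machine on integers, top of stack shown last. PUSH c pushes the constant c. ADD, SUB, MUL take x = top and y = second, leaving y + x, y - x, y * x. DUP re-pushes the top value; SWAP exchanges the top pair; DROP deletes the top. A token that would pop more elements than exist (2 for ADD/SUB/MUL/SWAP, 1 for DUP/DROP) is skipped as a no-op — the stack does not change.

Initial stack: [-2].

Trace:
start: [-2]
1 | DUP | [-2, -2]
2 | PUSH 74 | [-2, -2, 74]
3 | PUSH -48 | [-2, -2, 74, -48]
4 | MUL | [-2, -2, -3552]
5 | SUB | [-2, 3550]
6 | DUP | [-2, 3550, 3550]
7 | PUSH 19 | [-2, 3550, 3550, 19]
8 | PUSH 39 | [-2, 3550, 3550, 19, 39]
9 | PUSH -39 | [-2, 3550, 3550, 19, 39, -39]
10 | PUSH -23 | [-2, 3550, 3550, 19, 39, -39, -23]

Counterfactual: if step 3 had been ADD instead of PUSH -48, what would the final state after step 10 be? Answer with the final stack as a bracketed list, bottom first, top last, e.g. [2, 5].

(re-executing from step 3 with the substitution; state before step 3: [-2, -2, 74])
3 | ADD | [-2, 72]
4 | MUL | [-144]
5 | SUB | [-144]
6 | DUP | [-144, -144]
7 | PUSH 19 | [-144, -144, 19]
8 | PUSH 39 | [-144, -144, 19, 39]
9 | PUSH -39 | [-144, -144, 19, 39, -39]
10 | PUSH -23 | [-144, -144, 19, 39, -39, -23]

[-144, -144, 19, 39, -39, -23]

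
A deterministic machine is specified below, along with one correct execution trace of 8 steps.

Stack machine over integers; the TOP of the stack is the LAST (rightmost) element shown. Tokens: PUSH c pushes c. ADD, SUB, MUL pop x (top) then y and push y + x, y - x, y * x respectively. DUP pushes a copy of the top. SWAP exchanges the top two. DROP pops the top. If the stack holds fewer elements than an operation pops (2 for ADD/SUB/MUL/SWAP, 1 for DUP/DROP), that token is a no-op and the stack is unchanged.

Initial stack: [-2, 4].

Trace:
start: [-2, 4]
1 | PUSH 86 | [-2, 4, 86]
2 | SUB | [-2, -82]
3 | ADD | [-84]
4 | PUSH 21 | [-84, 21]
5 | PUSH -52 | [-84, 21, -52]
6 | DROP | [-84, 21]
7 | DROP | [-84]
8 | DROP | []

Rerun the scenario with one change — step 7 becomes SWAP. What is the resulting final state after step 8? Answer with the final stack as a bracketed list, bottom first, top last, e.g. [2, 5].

(re-executing from step 7 with the substitution; state before step 7: [-84, 21])
7 | SWAP | [21, -84]
8 | DROP | [21]

[21]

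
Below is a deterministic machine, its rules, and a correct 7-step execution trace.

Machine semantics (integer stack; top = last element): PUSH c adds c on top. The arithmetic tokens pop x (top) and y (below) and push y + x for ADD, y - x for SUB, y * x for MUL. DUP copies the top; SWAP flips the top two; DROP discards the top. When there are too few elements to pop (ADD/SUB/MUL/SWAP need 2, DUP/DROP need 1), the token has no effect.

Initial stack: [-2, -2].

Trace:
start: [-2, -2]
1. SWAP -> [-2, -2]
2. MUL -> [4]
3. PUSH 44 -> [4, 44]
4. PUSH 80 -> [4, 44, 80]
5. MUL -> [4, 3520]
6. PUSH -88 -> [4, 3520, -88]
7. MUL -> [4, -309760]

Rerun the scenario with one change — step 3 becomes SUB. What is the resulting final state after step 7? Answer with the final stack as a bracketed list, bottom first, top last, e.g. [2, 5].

[-28160]

(re-executing from step 3 with the substitution; state before step 3: [4])
3. SUB -> [4]
4. PUSH 80 -> [4, 80]
5. MUL -> [320]
6. PUSH -88 -> [320, -88]
7. MUL -> [-28160]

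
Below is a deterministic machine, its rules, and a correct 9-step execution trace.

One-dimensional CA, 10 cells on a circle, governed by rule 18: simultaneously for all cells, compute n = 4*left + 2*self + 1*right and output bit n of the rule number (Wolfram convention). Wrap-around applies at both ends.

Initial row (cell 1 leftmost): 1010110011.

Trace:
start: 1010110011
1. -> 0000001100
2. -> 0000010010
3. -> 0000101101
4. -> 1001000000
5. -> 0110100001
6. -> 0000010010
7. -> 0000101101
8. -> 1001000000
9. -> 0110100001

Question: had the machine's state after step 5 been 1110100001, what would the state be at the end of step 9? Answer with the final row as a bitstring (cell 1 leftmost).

0110100001

state after step 5 := 1110100001
6. -> 0000010010
7. -> 0000101101
8. -> 1001000000
9. -> 0110100001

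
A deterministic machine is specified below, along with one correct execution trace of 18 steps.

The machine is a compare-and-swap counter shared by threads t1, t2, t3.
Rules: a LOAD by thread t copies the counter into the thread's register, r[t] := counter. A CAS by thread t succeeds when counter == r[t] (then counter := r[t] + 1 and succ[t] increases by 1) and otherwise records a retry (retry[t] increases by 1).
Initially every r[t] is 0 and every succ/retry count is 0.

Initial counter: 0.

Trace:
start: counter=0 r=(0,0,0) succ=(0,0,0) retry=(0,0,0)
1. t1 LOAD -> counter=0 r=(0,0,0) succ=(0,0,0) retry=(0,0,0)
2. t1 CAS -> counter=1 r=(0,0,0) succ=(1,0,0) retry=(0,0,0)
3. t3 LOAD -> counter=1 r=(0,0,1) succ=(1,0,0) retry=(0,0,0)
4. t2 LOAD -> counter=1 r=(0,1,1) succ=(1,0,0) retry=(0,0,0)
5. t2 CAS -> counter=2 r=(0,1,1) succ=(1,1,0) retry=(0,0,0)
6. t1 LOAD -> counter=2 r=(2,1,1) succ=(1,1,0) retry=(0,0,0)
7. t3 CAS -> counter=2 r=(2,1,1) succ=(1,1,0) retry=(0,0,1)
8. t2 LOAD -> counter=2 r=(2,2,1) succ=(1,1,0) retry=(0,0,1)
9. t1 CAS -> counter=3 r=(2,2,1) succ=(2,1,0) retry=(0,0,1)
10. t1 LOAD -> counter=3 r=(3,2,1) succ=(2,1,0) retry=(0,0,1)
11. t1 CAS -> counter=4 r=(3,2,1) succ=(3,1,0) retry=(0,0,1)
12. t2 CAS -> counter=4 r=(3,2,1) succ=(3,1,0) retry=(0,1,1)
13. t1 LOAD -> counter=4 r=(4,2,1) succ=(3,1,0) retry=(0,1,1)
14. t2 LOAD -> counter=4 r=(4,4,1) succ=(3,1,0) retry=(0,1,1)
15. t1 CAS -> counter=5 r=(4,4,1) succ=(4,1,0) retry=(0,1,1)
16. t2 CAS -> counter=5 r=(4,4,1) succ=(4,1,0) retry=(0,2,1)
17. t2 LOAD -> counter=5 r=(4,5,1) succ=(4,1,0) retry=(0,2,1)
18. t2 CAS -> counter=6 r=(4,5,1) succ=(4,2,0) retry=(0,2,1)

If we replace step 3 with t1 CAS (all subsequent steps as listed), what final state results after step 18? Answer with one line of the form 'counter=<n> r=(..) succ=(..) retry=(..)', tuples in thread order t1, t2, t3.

counter=6 r=(4,5,0) succ=(4,2,0) retry=(1,2,1)

(re-executing from step 3 with the substitution; state before step 3: counter=1 r=(0,0,0) succ=(1,0,0) retry=(0,0,0))
3. t1 CAS -> counter=1 r=(0,0,0) succ=(1,0,0) retry=(1,0,0)
4. t2 LOAD -> counter=1 r=(0,1,0) succ=(1,0,0) retry=(1,0,0)
5. t2 CAS -> counter=2 r=(0,1,0) succ=(1,1,0) retry=(1,0,0)
6. t1 LOAD -> counter=2 r=(2,1,0) succ=(1,1,0) retry=(1,0,0)
7. t3 CAS -> counter=2 r=(2,1,0) succ=(1,1,0) retry=(1,0,1)
8. t2 LOAD -> counter=2 r=(2,2,0) succ=(1,1,0) retry=(1,0,1)
9. t1 CAS -> counter=3 r=(2,2,0) succ=(2,1,0) retry=(1,0,1)
10. t1 LOAD -> counter=3 r=(3,2,0) succ=(2,1,0) retry=(1,0,1)
11. t1 CAS -> counter=4 r=(3,2,0) succ=(3,1,0) retry=(1,0,1)
12. t2 CAS -> counter=4 r=(3,2,0) succ=(3,1,0) retry=(1,1,1)
13. t1 LOAD -> counter=4 r=(4,2,0) succ=(3,1,0) retry=(1,1,1)
14. t2 LOAD -> counter=4 r=(4,4,0) succ=(3,1,0) retry=(1,1,1)
15. t1 CAS -> counter=5 r=(4,4,0) succ=(4,1,0) retry=(1,1,1)
16. t2 CAS -> counter=5 r=(4,4,0) succ=(4,1,0) retry=(1,2,1)
17. t2 LOAD -> counter=5 r=(4,5,0) succ=(4,1,0) retry=(1,2,1)
18. t2 CAS -> counter=6 r=(4,5,0) succ=(4,2,0) retry=(1,2,1)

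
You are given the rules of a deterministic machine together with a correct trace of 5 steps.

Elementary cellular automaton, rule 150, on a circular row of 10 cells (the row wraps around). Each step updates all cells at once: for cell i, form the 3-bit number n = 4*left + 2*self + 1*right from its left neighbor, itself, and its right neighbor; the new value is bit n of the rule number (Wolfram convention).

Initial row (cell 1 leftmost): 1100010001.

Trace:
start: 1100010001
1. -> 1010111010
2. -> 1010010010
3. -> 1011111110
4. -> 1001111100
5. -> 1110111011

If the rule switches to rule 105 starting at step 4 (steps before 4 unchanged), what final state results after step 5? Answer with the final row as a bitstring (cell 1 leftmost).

(re-executing steps 4..5 under rule 105; state before step 4: 1011111110)
4. -> 0110000011
5. -> 1110111011

1110111011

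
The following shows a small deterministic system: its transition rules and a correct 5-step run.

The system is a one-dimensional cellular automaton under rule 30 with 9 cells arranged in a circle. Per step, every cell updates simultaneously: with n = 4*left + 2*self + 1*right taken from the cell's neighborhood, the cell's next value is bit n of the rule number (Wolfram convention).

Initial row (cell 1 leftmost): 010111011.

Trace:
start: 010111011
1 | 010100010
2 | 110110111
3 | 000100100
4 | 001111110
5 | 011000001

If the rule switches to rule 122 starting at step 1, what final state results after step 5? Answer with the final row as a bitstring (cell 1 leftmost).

011110000

(re-executing steps 1..5 under rule 122; state before step 1: 010111011)
1 | 101101111
2 | 111111000
3 | 100001101
4 | 110011111
5 | 011110000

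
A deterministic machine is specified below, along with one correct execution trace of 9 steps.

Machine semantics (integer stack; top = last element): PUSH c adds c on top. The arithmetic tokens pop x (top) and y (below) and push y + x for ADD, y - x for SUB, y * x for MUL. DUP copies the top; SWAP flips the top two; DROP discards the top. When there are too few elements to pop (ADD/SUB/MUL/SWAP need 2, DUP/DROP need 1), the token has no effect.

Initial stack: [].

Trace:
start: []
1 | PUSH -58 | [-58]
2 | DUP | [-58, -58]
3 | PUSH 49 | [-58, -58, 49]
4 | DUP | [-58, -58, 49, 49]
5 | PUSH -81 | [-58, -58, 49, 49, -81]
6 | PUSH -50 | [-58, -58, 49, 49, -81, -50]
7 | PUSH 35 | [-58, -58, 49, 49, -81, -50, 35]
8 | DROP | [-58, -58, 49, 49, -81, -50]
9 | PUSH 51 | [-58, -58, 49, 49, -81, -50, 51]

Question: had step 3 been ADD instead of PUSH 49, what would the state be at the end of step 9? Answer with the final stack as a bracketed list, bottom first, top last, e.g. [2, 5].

[-116, -116, -81, -50, 51]

(re-executing from step 3 with the substitution; state before step 3: [-58, -58])
3 | ADD | [-116]
4 | DUP | [-116, -116]
5 | PUSH -81 | [-116, -116, -81]
6 | PUSH -50 | [-116, -116, -81, -50]
7 | PUSH 35 | [-116, -116, -81, -50, 35]
8 | DROP | [-116, -116, -81, -50]
9 | PUSH 51 | [-116, -116, -81, -50, 51]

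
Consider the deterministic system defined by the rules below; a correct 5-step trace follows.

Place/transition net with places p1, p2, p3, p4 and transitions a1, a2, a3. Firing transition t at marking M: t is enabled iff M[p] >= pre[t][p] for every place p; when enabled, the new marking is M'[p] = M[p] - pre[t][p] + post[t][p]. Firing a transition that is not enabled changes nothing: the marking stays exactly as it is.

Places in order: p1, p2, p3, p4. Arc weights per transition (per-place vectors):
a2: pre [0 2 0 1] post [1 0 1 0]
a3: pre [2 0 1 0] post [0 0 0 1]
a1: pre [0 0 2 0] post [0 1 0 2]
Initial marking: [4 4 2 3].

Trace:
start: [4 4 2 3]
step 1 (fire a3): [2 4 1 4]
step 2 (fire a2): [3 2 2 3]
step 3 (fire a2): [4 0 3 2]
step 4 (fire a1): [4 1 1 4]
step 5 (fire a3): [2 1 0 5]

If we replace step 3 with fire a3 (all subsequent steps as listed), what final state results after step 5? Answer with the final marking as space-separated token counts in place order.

(re-executing from step 3 with the substitution; state before step 3: [3 2 2 3])
step 3 (fire a3): [1 2 1 4]
step 4 (fire a1): [1 2 1 4]
step 5 (fire a3): [1 2 1 4]

1 2 1 4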